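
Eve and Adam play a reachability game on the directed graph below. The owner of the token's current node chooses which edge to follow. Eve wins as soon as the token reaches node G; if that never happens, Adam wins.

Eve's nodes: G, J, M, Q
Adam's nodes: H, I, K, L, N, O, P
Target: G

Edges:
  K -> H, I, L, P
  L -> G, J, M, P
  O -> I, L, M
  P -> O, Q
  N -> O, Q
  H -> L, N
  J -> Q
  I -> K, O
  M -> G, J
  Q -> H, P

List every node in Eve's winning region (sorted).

A0 = {G}
A1: add {M} — M (Eve) has M→G.
A2 = A1; e.g. H (Adam) can still go to L. Fixed point.
Eve's winning region = {G, M}.

G, M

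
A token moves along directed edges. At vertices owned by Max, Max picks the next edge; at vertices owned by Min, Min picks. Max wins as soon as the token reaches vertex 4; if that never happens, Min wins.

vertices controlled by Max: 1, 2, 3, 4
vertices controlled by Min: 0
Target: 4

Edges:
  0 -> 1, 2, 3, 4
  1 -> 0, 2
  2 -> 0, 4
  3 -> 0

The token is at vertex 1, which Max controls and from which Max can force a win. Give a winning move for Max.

A0 = {4}
A1: add {2} — 2 (Max) has 2→4.
A2: add {1} — 1 (Max) has 1→2.
A3 = A2; e.g. 0 (Min) can still go to 3. Fixed point.
From 1, successor 2 is in the attractor (rank 1); the other successor 0 is not.

2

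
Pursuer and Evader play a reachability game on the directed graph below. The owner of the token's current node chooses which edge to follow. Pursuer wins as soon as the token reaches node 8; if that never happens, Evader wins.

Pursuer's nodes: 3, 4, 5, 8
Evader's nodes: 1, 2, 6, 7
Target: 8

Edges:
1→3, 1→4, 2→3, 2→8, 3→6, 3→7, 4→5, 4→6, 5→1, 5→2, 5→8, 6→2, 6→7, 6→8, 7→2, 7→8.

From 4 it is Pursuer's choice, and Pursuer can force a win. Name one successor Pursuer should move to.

5

A0 = {8}
A1: add {5} — 5 (Pursuer) has 5→8.
A2: add {4} — 4 (Pursuer) has 4→5.
A3 = A2; e.g. 1 (Evader) can still go to 3. Fixed point.
From 4, successor 5 is in the attractor (rank 1); the other successor 6 is not.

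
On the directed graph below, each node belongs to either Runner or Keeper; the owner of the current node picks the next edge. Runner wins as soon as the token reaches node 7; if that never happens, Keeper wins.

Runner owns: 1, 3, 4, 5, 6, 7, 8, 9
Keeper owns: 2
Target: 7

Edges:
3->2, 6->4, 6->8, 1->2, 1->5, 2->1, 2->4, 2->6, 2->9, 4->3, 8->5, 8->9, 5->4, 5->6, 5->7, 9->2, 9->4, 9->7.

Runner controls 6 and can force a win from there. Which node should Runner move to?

8

A0 = {7}
A1: add {5, 9} — 5 (Runner) has 5→7; 9 (Runner) has 9→7.
A2: add {1, 8} — 1 (Runner) has 1→5; 8 (Runner) has 8→5.
A3: add {6} — 6 (Runner) has 6→8.
A4 = A3; e.g. 2 (Keeper) can still go to 4. Fixed point.
From 6, successor 8 is in the attractor (rank 2); the other successor 4 is not.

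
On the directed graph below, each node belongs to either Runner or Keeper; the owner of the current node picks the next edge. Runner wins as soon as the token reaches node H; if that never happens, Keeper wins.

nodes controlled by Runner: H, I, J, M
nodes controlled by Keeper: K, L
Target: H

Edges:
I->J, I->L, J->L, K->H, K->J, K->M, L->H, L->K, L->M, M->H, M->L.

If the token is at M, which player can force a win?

Runner

A0 = {H}
A1: add {M} — M (Runner) has M→H.
A2 = A1; e.g. I (Runner) has no edge into A1. Fixed point.
M ∈ A1, so Runner can force the target.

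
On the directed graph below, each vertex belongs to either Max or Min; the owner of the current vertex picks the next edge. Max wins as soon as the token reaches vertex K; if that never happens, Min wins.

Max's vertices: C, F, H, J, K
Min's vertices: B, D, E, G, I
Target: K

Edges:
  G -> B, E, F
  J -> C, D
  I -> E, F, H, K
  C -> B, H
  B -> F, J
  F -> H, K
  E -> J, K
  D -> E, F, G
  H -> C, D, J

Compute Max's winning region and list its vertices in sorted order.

F, K

A0 = {K}
A1: add {F} — F (Max) has F→K.
A2 = A1; e.g. B (Min) can still go to J. Fixed point.
Max's winning region = {F, K}.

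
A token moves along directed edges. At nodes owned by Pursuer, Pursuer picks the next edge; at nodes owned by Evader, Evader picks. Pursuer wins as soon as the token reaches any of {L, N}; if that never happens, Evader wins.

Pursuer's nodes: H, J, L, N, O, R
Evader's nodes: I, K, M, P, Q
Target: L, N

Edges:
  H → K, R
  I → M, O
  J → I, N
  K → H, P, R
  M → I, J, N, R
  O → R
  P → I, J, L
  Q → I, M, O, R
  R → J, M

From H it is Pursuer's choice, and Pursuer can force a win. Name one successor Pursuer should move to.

A0 = {L, N}
A1: add {J} — J (Pursuer) has J→N.
A2: add {R} — R (Pursuer) has R→J.
A3: add {H, O} — H (Pursuer) has H→R; O (Pursuer) has O→R.
A4 = A3; e.g. I (Evader) can still go to M. Fixed point.
From H, successor R is in the attractor (rank 2); the other successor K is not.

R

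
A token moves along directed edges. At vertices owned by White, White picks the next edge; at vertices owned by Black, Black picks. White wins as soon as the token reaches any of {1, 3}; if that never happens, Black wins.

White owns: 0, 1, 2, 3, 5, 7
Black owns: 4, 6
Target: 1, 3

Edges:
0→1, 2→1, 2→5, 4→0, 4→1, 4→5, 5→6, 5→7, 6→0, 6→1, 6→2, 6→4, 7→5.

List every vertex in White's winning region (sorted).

A0 = {1, 3}
A1: add {0, 2} — 0 (White) has 0→1; 2 (White) has 2→1.
A2 = A1; e.g. 4 (Black) can still go to 5. Fixed point.
White's winning region = {0, 1, 2, 3}.

0, 1, 2, 3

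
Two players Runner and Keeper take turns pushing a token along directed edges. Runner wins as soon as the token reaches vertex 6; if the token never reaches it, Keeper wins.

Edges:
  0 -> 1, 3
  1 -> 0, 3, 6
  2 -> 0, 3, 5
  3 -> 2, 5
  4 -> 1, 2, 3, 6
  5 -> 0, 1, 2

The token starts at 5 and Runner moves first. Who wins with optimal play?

Track states (vertex, player-to-move).
A0 = {(6,Runner), (6,Keeper)}
A1: add {(1,Runner), (4,Runner)}.
A2 = A1; e.g. (0,Runner) stays out. (5,Runner) never enters ⇒ Keeper avoids the target.

Keeper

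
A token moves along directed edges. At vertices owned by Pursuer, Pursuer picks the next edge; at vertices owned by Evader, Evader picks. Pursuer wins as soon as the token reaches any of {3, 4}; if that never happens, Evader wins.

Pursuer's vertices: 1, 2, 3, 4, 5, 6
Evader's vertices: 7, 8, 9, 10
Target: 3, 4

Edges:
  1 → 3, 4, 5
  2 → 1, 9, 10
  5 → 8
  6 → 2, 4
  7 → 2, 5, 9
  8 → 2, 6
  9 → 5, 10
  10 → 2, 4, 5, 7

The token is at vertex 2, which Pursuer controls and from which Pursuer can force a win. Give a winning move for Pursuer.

1

A0 = {3, 4}
A1: add {1, 6} — 1 (Pursuer) has 1→3; 6 (Pursuer) has 6→4.
A2: add {2} — 2 (Pursuer) has 2→1.
A3: add {8} — 8 (Evader): all of {2, 6} already in.
A4: add {5} — 5 (Pursuer) has 5→8.
A5 = A4; e.g. 7 (Evader) can still go to 9. Fixed point.
From 2, successor 1 is in the attractor (rank 1); the other successors 9, 10 are not.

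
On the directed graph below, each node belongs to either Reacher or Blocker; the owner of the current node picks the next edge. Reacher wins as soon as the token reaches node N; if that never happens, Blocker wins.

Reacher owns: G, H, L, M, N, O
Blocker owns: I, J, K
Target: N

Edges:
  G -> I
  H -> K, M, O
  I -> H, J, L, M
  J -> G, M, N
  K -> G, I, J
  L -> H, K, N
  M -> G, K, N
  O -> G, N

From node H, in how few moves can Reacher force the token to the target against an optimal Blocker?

A0 = {N}
A1: add {L, M, O} — L (Reacher) has L→N; M (Reacher) has M→N; O (Reacher) has O→N.
A2: add {H} — H (Reacher) has H→M.
A3 = A2; e.g. G (Reacher) has no edge into A2. Fixed point.
H enters the attractor at level 2, so Reacher can force the target in 2 moves from there.

2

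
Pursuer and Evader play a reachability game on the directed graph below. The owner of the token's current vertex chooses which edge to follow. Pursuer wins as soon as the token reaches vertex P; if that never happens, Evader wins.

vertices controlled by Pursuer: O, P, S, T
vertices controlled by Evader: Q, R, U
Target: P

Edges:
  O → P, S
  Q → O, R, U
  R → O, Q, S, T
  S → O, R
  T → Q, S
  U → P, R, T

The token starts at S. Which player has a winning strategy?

A0 = {P}
A1: add {O} — O (Pursuer) has O→P.
A2: add {S} — S (Pursuer) has S→O.
S ∈ A2, so Pursuer can force the target.

Pursuer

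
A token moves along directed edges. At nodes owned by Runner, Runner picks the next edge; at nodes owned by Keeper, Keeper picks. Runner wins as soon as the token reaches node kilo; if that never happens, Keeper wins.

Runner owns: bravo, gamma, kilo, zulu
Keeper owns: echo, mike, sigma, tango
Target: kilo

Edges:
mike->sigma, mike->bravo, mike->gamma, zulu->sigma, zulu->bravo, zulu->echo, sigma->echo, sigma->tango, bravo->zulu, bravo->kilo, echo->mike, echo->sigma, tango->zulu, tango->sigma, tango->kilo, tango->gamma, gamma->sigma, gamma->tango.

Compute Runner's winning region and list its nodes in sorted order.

A0 = {kilo}
A1: add {bravo} — bravo (Runner) has bravo→kilo.
A2: add {zulu} — zulu (Runner) has zulu→bravo.
A3 = A2; e.g. mike (Keeper) can still go to sigma. Fixed point.
Runner's winning region = {bravo, kilo, zulu}.

bravo, kilo, zulu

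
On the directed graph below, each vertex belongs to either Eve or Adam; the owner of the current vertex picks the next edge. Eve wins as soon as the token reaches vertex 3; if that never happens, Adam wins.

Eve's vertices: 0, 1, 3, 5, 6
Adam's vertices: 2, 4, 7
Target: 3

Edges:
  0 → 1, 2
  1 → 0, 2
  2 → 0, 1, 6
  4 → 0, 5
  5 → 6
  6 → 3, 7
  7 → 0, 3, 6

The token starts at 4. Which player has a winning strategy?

A0 = {3}
A1: add {6} — 6 (Eve) has 6→3.
A2: add {5} — 5 (Eve) has 5→6.
A3 = A2; e.g. 0 (Eve) has no edge into A2. Fixed point.
4 never enters the attractor, so Adam can avoid the target forever.

Adam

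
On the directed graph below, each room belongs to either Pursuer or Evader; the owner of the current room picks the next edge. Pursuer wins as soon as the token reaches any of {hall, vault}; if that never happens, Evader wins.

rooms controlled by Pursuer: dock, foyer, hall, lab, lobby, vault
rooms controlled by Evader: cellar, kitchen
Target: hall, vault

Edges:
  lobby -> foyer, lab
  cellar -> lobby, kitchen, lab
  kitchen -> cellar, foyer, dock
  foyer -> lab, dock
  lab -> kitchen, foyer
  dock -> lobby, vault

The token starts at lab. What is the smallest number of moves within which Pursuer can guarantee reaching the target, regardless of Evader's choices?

3

A0 = {hall, vault}
A1: add {dock} — dock (Pursuer) has dock→vault.
A2: add {foyer} — foyer (Pursuer) has foyer→dock.
A3: add {lab, lobby} — lobby (Pursuer) has lobby→foyer; lab (Pursuer) has lab→foyer.
A4 = A3; e.g. cellar (Evader) can still go to kitchen. Fixed point.
lab enters the attractor at level 3, so Pursuer can force the target in 3 moves from there.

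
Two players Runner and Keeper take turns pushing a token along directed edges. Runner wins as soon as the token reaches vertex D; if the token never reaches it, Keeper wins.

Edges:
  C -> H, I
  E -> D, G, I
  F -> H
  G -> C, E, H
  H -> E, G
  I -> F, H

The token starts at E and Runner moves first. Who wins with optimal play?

Runner

Track states (vertex, player-to-move).
A0 = {(D,Runner), (D,Keeper)}
A1: add {(E,Runner)}.
(E,Runner) ∈ A1 ⇒ Runner forces the target.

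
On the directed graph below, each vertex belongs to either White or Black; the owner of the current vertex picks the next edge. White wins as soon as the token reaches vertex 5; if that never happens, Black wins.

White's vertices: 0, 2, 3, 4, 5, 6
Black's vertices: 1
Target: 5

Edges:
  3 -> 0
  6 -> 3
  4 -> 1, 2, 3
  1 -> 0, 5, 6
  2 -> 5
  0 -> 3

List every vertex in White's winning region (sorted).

2, 4, 5

A0 = {5}
A1: add {2} — 2 (White) has 2→5.
A2: add {4} — 4 (White) has 4→2.
A3 = A2; e.g. 0 (White) has no edge into A2. Fixed point.
White's winning region = {2, 4, 5}.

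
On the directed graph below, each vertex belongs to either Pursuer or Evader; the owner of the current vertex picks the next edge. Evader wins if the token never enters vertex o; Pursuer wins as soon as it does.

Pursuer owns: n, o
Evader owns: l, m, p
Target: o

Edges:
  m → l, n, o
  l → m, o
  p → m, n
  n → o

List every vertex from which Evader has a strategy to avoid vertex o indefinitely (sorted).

A0 = {o}
A1: add {n} — n (Pursuer) has n→o.
A2 = A1; e.g. l (Evader) can still go to m. Fixed point.
Pursuer's attractor = {n, o}; Evader avoids the target exactly from the complement.

l, m, p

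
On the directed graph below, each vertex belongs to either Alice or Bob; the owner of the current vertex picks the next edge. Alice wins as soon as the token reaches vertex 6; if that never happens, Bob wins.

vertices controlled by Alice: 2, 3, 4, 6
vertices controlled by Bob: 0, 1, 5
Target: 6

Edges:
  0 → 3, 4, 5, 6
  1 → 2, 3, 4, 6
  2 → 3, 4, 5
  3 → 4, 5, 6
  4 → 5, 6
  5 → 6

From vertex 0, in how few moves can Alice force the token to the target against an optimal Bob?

2

A0 = {6}
A1: add {3, 4, 5} — 3 (Alice) has 3→6; 4 (Alice) has 4→6; 5 (Bob): all of {6} already in.
A2: add {0, 2} — 0 (Bob): all of {3, 4, 5, 6} already in; 2 (Alice) has 2→3.
0 enters the attractor at level 2, so Alice can force the target in 2 moves from there.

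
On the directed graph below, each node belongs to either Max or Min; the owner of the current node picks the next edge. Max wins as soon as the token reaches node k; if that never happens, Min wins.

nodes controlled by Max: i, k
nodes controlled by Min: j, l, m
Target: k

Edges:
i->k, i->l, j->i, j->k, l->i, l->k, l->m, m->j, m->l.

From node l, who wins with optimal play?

Min

A0 = {k}
A1: add {i} — i (Max) has i→k.
A2: add {j} — j (Min): all of {i, k} already in.
A3 = A2; e.g. l (Min) can still go to m. Fixed point.
l never enters the attractor, so Min can avoid the target forever.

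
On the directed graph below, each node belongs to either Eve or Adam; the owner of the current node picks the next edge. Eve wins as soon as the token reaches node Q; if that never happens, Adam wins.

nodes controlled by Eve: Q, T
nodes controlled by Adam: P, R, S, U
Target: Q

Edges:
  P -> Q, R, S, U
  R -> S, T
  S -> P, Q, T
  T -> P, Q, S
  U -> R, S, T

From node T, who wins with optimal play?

Eve

A0 = {Q}
A1: add {T} — T (Eve) has T→Q.
A2 = A1; e.g. P (Adam) can still go to R. Fixed point.
T ∈ A1, so Eve can force the target.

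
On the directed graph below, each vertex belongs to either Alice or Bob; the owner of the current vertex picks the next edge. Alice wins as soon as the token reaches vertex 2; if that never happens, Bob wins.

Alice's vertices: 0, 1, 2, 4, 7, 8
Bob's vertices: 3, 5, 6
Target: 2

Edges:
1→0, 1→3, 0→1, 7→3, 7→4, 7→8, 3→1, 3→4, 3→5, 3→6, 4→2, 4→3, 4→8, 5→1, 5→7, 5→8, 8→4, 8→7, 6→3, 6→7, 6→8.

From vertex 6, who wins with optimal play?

Bob

A0 = {2}
A1: add {4} — 4 (Alice) has 4→2.
A2: add {7, 8} — 7 (Alice) has 7→4; 8 (Alice) has 8→4.
A3 = A2; e.g. 0 (Alice) has no edge into A2. Fixed point.
6 never enters the attractor, so Bob can avoid the target forever.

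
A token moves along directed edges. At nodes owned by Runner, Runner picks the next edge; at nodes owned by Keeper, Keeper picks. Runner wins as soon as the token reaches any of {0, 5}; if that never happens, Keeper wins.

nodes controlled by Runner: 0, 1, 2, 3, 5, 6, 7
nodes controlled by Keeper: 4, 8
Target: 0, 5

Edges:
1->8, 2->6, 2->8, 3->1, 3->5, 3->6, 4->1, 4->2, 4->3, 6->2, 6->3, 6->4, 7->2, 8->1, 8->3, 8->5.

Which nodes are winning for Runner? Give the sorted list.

A0 = {0, 5}
A1: add {3} — 3 (Runner) has 3→5.
A2: add {6} — 6 (Runner) has 6→3.
A3: add {2} — 2 (Runner) has 2→6.
A4: add {7} — 7 (Runner) has 7→2.
A5 = A4; e.g. 1 (Runner) has no edge into A4. Fixed point.
Runner's winning region = {0, 2, 3, 5, 6, 7}.

0, 2, 3, 5, 6, 7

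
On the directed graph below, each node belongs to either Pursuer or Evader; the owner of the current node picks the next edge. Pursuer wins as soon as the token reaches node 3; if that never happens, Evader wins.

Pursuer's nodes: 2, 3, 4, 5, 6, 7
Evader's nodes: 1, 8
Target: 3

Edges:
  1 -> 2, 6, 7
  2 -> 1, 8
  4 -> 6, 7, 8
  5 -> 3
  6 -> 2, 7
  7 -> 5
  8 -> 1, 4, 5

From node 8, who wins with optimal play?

A0 = {3}
A1: add {5} — 5 (Pursuer) has 5→3.
A2: add {7} — 7 (Pursuer) has 7→5.
A3: add {4, 6} — 4 (Pursuer) has 4→7; 6 (Pursuer) has 6→7.
A4 = A3; e.g. 1 (Evader) can still go to 2. Fixed point.
8 never enters the attractor, so Evader can avoid the target forever.

Evader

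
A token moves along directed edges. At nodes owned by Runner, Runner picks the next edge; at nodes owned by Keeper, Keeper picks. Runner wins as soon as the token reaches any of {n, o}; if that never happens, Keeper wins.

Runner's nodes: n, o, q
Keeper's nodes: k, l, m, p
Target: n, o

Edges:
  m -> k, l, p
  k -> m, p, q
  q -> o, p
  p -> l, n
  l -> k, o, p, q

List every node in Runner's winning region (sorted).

A0 = {n, o}
A1: add {q} — q (Runner) has q→o.
A2 = A1; e.g. k (Keeper) can still go to m. Fixed point.
Runner's winning region = {n, o, q}.

n, o, q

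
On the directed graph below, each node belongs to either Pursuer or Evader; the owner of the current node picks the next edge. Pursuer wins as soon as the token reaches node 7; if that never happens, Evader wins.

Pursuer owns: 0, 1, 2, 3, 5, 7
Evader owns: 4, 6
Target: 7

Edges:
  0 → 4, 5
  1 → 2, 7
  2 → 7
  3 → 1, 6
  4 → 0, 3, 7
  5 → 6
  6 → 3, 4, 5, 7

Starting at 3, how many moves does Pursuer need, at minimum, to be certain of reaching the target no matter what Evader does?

2

A0 = {7}
A1: add {1, 2} — 1 (Pursuer) has 1→7; 2 (Pursuer) has 2→7.
A2: add {3} — 3 (Pursuer) has 3→1.
A3 = A2; e.g. 0 (Pursuer) has no edge into A2. Fixed point.
3 enters the attractor at level 2, so Pursuer can force the target in 2 moves from there.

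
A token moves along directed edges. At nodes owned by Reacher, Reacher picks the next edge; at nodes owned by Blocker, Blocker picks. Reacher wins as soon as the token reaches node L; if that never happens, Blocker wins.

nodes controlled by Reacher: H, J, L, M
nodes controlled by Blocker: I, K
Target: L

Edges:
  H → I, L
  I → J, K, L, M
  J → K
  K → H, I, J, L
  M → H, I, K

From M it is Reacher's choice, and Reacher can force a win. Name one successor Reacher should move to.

H

A0 = {L}
A1: add {H} — H (Reacher) has H→L.
A2: add {M} — M (Reacher) has M→H.
A3 = A2; e.g. I (Blocker) can still go to J. Fixed point.
From M, successor H is in the attractor (rank 1); the other successors I, K are not.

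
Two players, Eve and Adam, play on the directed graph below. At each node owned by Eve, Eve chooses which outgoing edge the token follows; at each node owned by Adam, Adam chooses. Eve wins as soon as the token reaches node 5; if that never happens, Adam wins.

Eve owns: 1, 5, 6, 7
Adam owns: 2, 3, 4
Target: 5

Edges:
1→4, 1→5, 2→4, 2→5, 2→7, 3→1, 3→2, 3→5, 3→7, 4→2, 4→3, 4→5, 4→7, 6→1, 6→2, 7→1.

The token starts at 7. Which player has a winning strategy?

A0 = {5}
A1: add {1} — 1 (Eve) has 1→5.
A2: add {6, 7} — 6 (Eve) has 6→1; 7 (Eve) has 7→1.
A3 = A2; e.g. 2 (Adam) can still go to 4. Fixed point.
7 ∈ A2, so Eve can force the target.

Eve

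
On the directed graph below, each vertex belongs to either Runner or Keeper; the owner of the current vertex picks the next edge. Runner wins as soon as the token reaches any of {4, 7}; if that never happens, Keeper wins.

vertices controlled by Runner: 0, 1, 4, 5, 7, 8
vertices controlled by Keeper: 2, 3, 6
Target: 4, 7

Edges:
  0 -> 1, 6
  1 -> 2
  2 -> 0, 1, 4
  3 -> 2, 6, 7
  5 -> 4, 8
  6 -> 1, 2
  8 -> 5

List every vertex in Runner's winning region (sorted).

A0 = {4, 7}
A1: add {5} — 5 (Runner) has 5→4.
A2: add {8} — 8 (Runner) has 8→5.
A3 = A2; e.g. 0 (Runner) has no edge into A2. Fixed point.
Runner's winning region = {4, 5, 7, 8}.

4, 5, 7, 8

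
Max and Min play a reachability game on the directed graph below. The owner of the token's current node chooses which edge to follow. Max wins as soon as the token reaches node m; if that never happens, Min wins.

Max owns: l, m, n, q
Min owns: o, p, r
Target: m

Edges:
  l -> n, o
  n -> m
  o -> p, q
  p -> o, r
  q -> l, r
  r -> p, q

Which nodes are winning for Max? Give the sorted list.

A0 = {m}
A1: add {n} — n (Max) has n→m.
A2: add {l} — l (Max) has l→n.
A3: add {q} — q (Max) has q→l.
A4 = A3; e.g. o (Min) can still go to p. Fixed point.
Max's winning region = {l, m, n, q}.

l, m, n, q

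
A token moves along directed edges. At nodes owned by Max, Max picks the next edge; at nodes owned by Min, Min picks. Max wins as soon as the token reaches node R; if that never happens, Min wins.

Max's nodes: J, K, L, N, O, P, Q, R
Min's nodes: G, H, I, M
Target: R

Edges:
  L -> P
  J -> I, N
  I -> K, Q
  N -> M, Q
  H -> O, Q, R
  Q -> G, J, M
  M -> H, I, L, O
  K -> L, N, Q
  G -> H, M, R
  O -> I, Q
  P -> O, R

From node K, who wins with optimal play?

Max

A0 = {R}
A1: add {P} — P (Max) has P→R.
A2: add {L} — L (Max) has L→P.
A3: add {K} — K (Max) has K→L.
A4 = A3; e.g. G (Min) can still go to H. Fixed point.
K ∈ A3, so Max can force the target.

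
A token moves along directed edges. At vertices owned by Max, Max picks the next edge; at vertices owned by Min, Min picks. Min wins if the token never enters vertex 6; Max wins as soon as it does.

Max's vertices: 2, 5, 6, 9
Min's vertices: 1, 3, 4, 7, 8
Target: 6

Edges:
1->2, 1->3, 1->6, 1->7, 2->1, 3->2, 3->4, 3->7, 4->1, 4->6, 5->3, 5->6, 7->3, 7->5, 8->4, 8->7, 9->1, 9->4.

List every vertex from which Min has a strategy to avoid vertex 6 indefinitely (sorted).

1, 2, 3, 4, 7, 8, 9

A0 = {6}
A1: add {5} — 5 (Max) has 5→6.
A2 = A1; e.g. 1 (Min) can still go to 2. Fixed point.
Max's attractor = {5, 6}; Min avoids the target exactly from the complement.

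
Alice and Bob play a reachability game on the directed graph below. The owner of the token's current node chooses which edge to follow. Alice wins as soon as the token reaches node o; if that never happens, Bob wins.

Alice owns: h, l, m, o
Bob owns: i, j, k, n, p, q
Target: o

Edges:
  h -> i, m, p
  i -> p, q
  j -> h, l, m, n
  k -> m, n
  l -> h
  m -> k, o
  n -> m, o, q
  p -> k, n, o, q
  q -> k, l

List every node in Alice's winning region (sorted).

A0 = {o}
A1: add {m} — m (Alice) has m→o.
A2: add {h} — h (Alice) has h→m.
A3: add {l} — l (Alice) has l→h.
A4 = A3; e.g. i (Bob) can still go to p. Fixed point.
Alice's winning region = {h, l, m, o}.

h, l, m, o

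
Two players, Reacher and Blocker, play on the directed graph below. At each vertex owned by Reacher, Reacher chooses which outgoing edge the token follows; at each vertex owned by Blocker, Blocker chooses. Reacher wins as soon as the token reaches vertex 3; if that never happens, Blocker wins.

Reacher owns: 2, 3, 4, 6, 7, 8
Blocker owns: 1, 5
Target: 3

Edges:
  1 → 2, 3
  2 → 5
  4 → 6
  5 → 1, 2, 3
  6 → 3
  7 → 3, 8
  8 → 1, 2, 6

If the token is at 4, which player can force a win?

Reacher

A0 = {3}
A1: add {6, 7} — 6 (Reacher) has 6→3; 7 (Reacher) has 7→3.
A2: add {4, 8} — 4 (Reacher) has 4→6; 8 (Reacher) has 8→6.
A3 = A2; e.g. 1 (Blocker) can still go to 2. Fixed point.
4 ∈ A2, so Reacher can force the target.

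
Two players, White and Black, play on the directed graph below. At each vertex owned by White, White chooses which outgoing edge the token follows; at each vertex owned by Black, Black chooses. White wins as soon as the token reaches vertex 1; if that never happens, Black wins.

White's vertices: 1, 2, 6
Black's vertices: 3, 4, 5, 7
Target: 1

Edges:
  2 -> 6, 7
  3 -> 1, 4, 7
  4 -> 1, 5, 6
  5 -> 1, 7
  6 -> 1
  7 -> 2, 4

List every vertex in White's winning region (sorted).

A0 = {1}
A1: add {6} — 6 (White) has 6→1.
A2: add {2} — 2 (White) has 2→6.
A3 = A2; e.g. 3 (Black) can still go to 4. Fixed point.
White's winning region = {1, 2, 6}.

1, 2, 6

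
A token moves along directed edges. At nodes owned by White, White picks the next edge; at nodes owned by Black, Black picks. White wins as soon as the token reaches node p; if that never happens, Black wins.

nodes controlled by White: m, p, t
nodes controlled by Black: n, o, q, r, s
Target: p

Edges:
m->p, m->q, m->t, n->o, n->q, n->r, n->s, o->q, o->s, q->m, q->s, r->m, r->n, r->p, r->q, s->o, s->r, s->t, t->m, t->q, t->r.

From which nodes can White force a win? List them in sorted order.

m, p, t

A0 = {p}
A1: add {m} — m (White) has m→p.
A2: add {t} — t (White) has t→m.
A3 = A2; e.g. n (Black) can still go to o. Fixed point.
White's winning region = {m, p, t}.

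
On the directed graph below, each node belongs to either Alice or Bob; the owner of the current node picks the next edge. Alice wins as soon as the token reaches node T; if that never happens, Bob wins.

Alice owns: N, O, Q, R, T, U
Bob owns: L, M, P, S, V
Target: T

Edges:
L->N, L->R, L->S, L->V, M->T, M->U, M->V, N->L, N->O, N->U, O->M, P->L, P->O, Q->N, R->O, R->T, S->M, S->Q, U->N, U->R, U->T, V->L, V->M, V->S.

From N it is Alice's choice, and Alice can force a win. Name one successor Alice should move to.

A0 = {T}
A1: add {R, U} — R (Alice) has R→T; U (Alice) has U→T.
A2: add {N} — N (Alice) has N→U.
A3: add {Q} — Q (Alice) has Q→N.
A4 = A3; e.g. L (Bob) can still go to S. Fixed point.
From N, successor U is in the attractor (rank 1); the other successors L, O are not.

U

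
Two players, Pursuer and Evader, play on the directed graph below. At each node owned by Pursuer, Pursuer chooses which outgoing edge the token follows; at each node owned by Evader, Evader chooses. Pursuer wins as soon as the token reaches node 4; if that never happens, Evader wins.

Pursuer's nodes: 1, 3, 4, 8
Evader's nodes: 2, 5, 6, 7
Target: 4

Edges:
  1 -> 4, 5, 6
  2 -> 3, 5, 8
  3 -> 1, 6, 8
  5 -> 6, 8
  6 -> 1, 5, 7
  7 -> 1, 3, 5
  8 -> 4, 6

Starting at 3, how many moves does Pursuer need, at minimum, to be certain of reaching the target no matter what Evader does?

2

A0 = {4}
A1: add {1, 8} — 1 (Pursuer) has 1→4; 8 (Pursuer) has 8→4.
A2: add {3} — 3 (Pursuer) has 3→1.
A3 = A2; e.g. 2 (Evader) can still go to 5. Fixed point.
3 enters the attractor at level 2, so Pursuer can force the target in 2 moves from there.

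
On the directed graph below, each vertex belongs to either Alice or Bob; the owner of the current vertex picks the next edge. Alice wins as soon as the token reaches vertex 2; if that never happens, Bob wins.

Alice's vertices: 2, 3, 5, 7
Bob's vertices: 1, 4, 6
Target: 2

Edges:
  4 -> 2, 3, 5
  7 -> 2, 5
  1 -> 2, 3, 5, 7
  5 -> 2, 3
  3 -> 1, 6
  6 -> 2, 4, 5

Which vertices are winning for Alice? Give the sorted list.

A0 = {2}
A1: add {5, 7} — 5 (Alice) has 5→2; 7 (Alice) has 7→2.
A2 = A1; e.g. 1 (Bob) can still go to 3. Fixed point.
Alice's winning region = {2, 5, 7}.

2, 5, 7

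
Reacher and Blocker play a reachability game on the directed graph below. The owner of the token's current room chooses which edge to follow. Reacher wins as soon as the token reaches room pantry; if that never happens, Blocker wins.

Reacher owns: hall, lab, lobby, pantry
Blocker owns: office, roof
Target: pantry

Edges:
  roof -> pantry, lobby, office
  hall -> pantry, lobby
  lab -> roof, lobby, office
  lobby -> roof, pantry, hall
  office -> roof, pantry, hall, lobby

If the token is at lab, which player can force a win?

Reacher

A0 = {pantry}
A1: add {hall, lobby} — hall (Reacher) has hall→pantry; lobby (Reacher) has lobby→pantry.
A2: add {lab} — lab (Reacher) has lab→lobby.
A3 = A2; e.g. roof (Blocker) can still go to office. Fixed point.
lab ∈ A2, so Reacher can force the target.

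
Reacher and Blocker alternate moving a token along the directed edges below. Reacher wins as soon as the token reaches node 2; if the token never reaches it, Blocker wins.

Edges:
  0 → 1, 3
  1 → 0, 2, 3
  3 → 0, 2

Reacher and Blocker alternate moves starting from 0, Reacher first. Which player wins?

Track states (vertex, player-to-move).
A0 = {(2,Reacher), (2,Blocker)}
A1: add {(1,Reacher), (3,Reacher)}.
A2: add {(0,Blocker)}.
A3 = A2; e.g. (0,Reacher) stays out. (0,Reacher) never enters ⇒ Blocker avoids the target.

Blocker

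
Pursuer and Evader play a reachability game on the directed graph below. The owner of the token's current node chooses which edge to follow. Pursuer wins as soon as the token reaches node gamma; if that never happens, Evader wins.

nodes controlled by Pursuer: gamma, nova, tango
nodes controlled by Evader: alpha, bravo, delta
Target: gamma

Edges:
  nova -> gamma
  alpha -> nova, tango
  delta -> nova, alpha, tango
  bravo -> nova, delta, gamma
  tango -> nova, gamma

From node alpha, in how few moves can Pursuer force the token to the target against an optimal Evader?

A0 = {gamma}
A1: add {nova, tango} — nova (Pursuer) has nova→gamma; tango (Pursuer) has tango→gamma.
A2: add {alpha} — alpha (Evader): all of {nova, tango} already in.
alpha enters the attractor at level 2, so Pursuer can force the target in 2 moves from there.

2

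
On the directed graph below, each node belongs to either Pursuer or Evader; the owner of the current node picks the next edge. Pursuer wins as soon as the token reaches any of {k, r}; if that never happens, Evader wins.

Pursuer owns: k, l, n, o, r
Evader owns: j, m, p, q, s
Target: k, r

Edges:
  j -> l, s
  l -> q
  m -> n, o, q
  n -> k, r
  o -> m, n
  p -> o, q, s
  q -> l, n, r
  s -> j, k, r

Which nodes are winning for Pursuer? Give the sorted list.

k, n, o, r

A0 = {k, r}
A1: add {n} — n (Pursuer) has n→k.
A2: add {o} — o (Pursuer) has o→n.
A3 = A2; e.g. j (Evader) can still go to l. Fixed point.
Pursuer's winning region = {k, n, o, r}.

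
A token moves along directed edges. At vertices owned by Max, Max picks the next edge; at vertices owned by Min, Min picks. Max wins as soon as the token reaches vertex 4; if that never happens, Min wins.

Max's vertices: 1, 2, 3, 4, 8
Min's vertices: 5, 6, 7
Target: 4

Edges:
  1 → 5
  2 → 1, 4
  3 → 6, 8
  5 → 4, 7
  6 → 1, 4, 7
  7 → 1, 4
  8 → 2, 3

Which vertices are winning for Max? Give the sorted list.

A0 = {4}
A1: add {2} — 2 (Max) has 2→4.
A2: add {8} — 8 (Max) has 8→2.
A3: add {3} — 3 (Max) has 3→8.
A4 = A3; e.g. 1 (Max) has no edge into A3. Fixed point.
Max's winning region = {2, 3, 4, 8}.

2, 3, 4, 8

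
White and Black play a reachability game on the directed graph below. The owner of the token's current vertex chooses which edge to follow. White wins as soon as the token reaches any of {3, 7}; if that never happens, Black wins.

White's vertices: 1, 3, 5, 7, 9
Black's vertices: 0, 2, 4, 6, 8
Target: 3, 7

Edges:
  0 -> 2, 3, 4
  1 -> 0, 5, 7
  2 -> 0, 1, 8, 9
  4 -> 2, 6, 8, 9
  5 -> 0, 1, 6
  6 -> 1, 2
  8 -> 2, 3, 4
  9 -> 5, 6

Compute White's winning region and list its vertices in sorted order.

1, 3, 5, 7, 9

A0 = {3, 7}
A1: add {1} — 1 (White) has 1→7.
A2: add {5} — 5 (White) has 5→1.
A3: add {9} — 9 (White) has 9→5.
A4 = A3; e.g. 0 (Black) can still go to 2. Fixed point.
White's winning region = {1, 3, 5, 7, 9}.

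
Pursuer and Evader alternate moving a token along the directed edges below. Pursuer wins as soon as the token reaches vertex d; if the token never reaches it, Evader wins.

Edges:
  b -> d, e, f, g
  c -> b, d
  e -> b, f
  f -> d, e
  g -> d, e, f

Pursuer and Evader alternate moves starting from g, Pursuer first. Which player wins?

Pursuer

Track states (vertex, player-to-move).
A0 = {(d,Pursuer), (d,Evader)}
A1: add {(b,Pursuer), (c,Pursuer), (f,Pursuer), (g,Pursuer)}.
(g,Pursuer) ∈ A1 ⇒ Pursuer forces the target.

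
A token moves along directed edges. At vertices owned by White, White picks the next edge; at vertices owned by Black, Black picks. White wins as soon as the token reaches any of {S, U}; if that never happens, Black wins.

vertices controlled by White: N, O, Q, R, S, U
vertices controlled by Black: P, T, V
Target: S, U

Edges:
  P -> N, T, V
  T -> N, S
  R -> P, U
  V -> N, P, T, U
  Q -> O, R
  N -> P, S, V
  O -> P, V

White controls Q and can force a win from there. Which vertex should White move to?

R

A0 = {S, U}
A1: add {N, R} — N (White) has N→S; R (White) has R→U.
A2: add {Q, T} — Q (White) has Q→R; T (Black): all of {N, S} already in.
A3 = A2; e.g. O (White) has no edge into A2. Fixed point.
From Q, successor R is in the attractor (rank 1); the other successor O is not.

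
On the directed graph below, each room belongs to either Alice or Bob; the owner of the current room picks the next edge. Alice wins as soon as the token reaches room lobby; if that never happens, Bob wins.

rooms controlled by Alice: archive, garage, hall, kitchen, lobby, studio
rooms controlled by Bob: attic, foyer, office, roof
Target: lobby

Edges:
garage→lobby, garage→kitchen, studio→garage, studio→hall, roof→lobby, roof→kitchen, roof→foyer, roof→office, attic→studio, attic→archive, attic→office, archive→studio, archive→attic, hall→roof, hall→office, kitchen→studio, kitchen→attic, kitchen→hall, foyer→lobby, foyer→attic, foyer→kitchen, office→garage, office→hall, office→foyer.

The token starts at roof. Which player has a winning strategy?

Bob

A0 = {lobby}
A1: add {garage} — garage (Alice) has garage→lobby.
A2: add {studio} — studio (Alice) has studio→garage.
A3: add {archive, kitchen} — archive (Alice) has archive→studio; kitchen (Alice) has kitchen→studio.
A4 = A3; e.g. roof (Bob) can still go to foyer. Fixed point.
roof never enters the attractor, so Bob can avoid the target forever.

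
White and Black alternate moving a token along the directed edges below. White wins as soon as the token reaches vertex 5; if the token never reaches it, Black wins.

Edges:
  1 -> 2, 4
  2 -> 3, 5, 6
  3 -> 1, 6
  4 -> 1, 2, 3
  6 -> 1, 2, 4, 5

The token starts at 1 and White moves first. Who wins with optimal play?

Track states (vertex, player-to-move).
A0 = {(5,White), (5,Black)}
A1: add {(2,White), (6,White)}.
A2 = A1; e.g. (1,White) stays out. (1,White) never enters ⇒ Black avoids the target.

Black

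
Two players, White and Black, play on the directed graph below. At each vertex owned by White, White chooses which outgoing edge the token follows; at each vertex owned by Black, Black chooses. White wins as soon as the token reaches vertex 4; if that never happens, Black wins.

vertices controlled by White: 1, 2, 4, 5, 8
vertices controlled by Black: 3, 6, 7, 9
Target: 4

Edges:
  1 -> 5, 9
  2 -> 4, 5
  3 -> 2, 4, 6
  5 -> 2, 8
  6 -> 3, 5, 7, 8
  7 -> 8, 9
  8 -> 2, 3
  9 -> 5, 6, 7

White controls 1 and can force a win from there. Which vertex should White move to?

5

A0 = {4}
A1: add {2} — 2 (White) has 2→4.
A2: add {5, 8} — 5 (White) has 5→2; 8 (White) has 8→2.
A3: add {1} — 1 (White) has 1→5.
A4 = A3; e.g. 3 (Black) can still go to 6. Fixed point.
From 1, successor 5 is in the attractor (rank 2); the other successor 9 is not.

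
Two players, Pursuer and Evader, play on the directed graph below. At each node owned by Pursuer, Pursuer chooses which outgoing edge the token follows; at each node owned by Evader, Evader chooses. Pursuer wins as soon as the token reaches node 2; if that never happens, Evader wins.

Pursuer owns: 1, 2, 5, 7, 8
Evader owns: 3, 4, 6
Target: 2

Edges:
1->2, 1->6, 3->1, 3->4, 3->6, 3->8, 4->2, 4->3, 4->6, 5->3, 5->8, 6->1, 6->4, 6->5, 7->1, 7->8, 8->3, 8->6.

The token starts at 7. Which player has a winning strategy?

A0 = {2}
A1: add {1} — 1 (Pursuer) has 1→2.
A2: add {7} — 7 (Pursuer) has 7→1.
A3 = A2; e.g. 3 (Evader) can still go to 4. Fixed point.
7 ∈ A2, so Pursuer can force the target.

Pursuer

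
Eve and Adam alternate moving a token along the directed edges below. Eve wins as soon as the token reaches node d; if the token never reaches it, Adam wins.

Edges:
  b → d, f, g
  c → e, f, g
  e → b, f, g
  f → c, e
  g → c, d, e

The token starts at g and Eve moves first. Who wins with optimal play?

Eve

Track states (vertex, player-to-move).
A0 = {(d,Eve), (d,Adam)}
A1: add {(b,Eve), (g,Eve)}.
(g,Eve) ∈ A1 ⇒ Eve forces the target.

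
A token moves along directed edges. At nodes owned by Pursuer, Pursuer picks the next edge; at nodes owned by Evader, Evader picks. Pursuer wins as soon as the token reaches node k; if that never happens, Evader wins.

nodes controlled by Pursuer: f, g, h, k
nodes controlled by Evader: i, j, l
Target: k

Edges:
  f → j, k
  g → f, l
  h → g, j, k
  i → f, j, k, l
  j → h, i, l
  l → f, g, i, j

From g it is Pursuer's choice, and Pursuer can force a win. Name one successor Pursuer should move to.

f

A0 = {k}
A1: add {f, h} — f (Pursuer) has f→k; h (Pursuer) has h→k.
A2: add {g} — g (Pursuer) has g→f.
A3 = A2; e.g. i (Evader) can still go to j. Fixed point.
From g, successor f is in the attractor (rank 1); the other successor l is not.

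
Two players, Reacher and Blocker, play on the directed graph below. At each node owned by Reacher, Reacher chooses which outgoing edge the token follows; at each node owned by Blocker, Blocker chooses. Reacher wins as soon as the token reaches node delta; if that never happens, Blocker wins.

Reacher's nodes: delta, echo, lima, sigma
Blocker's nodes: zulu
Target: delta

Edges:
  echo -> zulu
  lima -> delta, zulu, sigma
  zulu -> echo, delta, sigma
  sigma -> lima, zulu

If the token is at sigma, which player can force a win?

Reacher

A0 = {delta}
A1: add {lima} — lima (Reacher) has lima→delta.
A2: add {sigma} — sigma (Reacher) has sigma→lima.
A3 = A2; e.g. echo (Reacher) has no edge into A2. Fixed point.
sigma ∈ A2, so Reacher can force the target.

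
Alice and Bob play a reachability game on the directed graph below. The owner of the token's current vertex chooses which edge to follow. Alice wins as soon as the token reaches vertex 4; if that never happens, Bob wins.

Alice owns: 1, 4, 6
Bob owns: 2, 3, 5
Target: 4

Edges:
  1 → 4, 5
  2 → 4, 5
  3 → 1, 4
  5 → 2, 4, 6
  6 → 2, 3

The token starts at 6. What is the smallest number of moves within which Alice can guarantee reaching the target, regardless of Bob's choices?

3

A0 = {4}
A1: add {1} — 1 (Alice) has 1→4.
A2: add {3} — 3 (Bob): all of {1, 4} already in.
A3: add {6} — 6 (Alice) has 6→3.
A4 = A3; e.g. 2 (Bob) can still go to 5. Fixed point.
6 enters the attractor at level 3, so Alice can force the target in 3 moves from there.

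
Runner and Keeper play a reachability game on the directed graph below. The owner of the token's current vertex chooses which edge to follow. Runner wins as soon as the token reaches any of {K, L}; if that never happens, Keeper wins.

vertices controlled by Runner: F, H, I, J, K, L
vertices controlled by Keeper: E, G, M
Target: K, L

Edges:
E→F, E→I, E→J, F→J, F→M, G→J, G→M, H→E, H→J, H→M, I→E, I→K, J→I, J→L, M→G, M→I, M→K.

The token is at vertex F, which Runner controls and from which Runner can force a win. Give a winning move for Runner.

A0 = {K, L}
A1: add {I, J} — I (Runner) has I→K; J (Runner) has J→L.
A2: add {F, H} — F (Runner) has F→J; H (Runner) has H→J.
A3: add {E} — E (Keeper): all of {F, I, J} already in.
A4 = A3; e.g. G (Keeper) can still go to M. Fixed point.
From F, successor J is in the attractor (rank 1); the other successor M is not.

J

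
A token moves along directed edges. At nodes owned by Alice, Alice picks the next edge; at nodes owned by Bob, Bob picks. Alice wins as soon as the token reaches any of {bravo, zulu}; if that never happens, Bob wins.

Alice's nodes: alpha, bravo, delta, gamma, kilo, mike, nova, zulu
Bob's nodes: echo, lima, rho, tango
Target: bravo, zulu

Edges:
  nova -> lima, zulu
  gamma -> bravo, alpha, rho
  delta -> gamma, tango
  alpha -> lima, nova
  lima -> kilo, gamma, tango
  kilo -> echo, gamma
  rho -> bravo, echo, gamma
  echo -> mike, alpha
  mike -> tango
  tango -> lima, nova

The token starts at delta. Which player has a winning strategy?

A0 = {bravo, zulu}
A1: add {gamma, nova} — gamma (Alice) has gamma→bravo; nova (Alice) has nova→zulu.
A2: add {alpha, delta, kilo} — kilo (Alice) has kilo→gamma; alpha (Alice) has alpha→nova; delta (Alice) has delta→gamma.
A3 = A2; e.g. mike (Alice) has no edge into A2. Fixed point.
delta ∈ A2, so Alice can force the target.

Alice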